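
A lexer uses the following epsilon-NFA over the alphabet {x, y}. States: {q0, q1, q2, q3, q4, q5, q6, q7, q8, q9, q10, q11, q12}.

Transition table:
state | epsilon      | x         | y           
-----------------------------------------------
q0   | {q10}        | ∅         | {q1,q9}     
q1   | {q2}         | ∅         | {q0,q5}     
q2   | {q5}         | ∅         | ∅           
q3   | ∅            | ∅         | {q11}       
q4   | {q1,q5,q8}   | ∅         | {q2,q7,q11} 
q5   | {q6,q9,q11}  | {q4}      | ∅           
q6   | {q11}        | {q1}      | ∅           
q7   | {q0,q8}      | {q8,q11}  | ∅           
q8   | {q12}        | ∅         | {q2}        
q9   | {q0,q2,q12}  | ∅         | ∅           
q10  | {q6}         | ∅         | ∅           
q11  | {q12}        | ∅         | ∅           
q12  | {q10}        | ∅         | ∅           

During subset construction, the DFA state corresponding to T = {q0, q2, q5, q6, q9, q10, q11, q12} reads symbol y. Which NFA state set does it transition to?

q0 on y → {q1, q9}.
No y-transition from q2, q5, q6, q9, q10, q11, q12.
Union after reading y: {q1, q9}.
Now take the epsilon-closure:
From q1 via epsilon: add q2.
From q9 via epsilon: add q0, q12.
From q0 via epsilon: add q10.
From q2 via epsilon: add q5.
From q5 via epsilon: add q6, q11.
No new states can be added; the closed set is {q0, q1, q2, q5, q6, q9, q10, q11, q12}.

{q0, q1, q2, q5, q6, q9, q10, q11, q12}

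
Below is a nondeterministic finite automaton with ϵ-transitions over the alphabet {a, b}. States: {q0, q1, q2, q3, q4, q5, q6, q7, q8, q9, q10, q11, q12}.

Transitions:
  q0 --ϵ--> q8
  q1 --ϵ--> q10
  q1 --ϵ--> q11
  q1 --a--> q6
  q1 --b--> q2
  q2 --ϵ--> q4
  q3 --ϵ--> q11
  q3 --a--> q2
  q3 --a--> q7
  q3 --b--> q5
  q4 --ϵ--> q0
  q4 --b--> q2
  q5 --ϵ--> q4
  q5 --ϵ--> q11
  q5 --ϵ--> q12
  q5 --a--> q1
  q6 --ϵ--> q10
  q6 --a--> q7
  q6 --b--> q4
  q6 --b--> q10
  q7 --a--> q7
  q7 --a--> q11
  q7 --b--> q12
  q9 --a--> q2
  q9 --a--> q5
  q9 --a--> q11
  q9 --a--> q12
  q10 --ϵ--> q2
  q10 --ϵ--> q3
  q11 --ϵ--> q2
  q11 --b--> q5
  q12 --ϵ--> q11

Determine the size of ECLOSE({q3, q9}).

Start with {q3, q9}.
From q3 via ϵ: add q11.
From q11 via ϵ: add q2.
From q2 via ϵ: add q4.
From q4 via ϵ: add q0.
From q0 via ϵ: add q8.
ϵ-closure = {q0, q2, q3, q4, q8, q9, q11}, which has 7 states.

7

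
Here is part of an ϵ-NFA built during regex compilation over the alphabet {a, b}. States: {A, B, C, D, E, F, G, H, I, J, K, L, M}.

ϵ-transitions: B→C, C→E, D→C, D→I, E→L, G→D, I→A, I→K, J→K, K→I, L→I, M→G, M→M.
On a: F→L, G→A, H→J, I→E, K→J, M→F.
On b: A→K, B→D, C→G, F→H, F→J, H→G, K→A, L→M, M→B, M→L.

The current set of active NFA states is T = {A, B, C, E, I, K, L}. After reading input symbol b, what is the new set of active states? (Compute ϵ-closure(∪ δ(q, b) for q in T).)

{A, C, D, E, G, I, K, L, M}

A on b → {K}.
B on b → {D}.
C on b → {G}.
K on b → {A}.
L on b → {M}.
No b-transition from E, I.
Union after reading b: {A, D, G, K, M}.
Now take the ϵ-closure:
From D via ϵ: add C, I.
From C via ϵ: add E.
From E via ϵ: add L.
No new states can be added; the closed set is {A, C, D, E, G, I, K, L, M}.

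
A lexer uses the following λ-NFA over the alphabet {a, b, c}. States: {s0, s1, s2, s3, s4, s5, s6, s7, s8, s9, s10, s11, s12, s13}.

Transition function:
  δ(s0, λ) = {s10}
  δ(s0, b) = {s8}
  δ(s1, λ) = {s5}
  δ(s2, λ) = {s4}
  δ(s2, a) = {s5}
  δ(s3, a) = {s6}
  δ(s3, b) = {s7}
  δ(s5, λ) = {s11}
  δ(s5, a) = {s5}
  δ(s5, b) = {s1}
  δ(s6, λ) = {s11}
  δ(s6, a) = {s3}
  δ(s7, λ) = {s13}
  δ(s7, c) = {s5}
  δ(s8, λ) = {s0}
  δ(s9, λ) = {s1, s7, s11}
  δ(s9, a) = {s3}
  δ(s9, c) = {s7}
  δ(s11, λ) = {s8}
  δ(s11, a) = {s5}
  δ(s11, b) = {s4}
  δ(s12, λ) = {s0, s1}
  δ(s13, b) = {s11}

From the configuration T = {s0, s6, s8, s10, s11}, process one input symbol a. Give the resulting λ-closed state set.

s6 on a → {s3}.
s11 on a → {s5}.
No a-transition from s0, s8, s10.
Union after reading a: {s3, s5}.
Now take the λ-closure:
From s5 via λ: add s11.
From s11 via λ: add s8.
From s8 via λ: add s0.
From s0 via λ: add s10.
No new states can be added; the closed set is {s0, s3, s5, s8, s10, s11}.

{s0, s3, s5, s8, s10, s11}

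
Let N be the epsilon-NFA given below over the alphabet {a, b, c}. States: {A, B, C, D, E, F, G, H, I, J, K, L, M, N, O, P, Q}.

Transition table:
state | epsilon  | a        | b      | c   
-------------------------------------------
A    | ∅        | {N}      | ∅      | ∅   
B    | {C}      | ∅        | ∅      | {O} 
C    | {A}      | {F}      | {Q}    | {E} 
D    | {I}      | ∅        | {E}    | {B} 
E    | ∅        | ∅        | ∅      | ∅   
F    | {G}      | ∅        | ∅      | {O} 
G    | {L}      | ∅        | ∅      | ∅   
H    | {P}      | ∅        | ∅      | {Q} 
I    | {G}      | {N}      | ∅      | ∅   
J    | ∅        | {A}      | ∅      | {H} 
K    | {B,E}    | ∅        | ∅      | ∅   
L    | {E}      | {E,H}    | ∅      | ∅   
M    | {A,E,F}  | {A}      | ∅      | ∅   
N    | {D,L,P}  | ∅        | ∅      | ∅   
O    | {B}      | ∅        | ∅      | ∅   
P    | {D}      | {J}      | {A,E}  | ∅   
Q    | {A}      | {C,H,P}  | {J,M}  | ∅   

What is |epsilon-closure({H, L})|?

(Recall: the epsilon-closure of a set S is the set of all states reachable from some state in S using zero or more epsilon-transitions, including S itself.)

Start with {H, L}.
From H via epsilon: add P.
From L via epsilon: add E.
From P via epsilon: add D.
From D via epsilon: add I.
From I via epsilon: add G.
epsilon-closure = {D, E, G, H, I, L, P}, which has 7 states.

7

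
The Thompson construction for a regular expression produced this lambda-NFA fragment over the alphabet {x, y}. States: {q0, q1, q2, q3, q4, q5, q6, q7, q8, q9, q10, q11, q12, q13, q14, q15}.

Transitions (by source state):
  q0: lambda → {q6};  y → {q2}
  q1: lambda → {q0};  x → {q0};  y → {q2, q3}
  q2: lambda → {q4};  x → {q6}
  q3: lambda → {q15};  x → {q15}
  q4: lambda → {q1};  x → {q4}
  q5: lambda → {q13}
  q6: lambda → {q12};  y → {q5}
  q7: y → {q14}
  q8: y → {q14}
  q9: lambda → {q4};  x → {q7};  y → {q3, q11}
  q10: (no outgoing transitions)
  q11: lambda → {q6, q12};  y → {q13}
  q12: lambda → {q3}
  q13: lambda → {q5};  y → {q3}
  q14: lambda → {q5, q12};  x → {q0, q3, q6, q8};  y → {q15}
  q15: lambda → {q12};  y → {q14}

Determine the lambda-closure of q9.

{q0, q1, q3, q4, q6, q9, q12, q15}

Start with {q9}.
From q9 via lambda: add q4.
From q4 via lambda: add q1.
From q1 via lambda: add q0.
From q0 via lambda: add q6.
From q6 via lambda: add q12.
From q12 via lambda: add q3.
From q3 via lambda: add q15.
No new states can be added; the closed set is {q0, q1, q3, q4, q6, q9, q12, q15}.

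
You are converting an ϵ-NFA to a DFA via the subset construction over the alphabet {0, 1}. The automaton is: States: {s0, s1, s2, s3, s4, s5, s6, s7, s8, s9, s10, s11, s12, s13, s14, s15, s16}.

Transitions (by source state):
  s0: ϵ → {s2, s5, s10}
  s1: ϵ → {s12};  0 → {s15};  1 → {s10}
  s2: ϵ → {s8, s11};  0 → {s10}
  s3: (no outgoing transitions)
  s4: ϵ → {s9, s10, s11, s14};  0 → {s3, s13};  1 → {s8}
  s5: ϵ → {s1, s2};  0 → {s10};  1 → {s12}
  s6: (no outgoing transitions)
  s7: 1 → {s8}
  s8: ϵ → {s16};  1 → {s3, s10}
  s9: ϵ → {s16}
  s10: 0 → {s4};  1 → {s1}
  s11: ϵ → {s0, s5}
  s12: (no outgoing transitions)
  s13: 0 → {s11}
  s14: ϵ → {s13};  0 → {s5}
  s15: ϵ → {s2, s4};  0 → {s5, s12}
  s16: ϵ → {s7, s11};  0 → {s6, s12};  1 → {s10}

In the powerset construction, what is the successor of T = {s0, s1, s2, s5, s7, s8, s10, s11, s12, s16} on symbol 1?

{s0, s1, s2, s3, s5, s7, s8, s10, s11, s12, s16}

s1 on 1 → {s10}.
s5 on 1 → {s12}.
s7 on 1 → {s8}.
s8 on 1 → {s3, s10}.
s10 on 1 → {s1}.
s16 on 1 → {s10}.
No 1-transition from s0, s2, s11, s12.
Union after reading 1: {s1, s3, s8, s10, s12}.
Now take the ϵ-closure:
From s8 via ϵ: add s16.
From s16 via ϵ: add s7, s11.
From s11 via ϵ: add s0, s5.
From s0 via ϵ: add s2.
No new states can be added; the closed set is {s0, s1, s2, s3, s5, s7, s8, s10, s11, s12, s16}.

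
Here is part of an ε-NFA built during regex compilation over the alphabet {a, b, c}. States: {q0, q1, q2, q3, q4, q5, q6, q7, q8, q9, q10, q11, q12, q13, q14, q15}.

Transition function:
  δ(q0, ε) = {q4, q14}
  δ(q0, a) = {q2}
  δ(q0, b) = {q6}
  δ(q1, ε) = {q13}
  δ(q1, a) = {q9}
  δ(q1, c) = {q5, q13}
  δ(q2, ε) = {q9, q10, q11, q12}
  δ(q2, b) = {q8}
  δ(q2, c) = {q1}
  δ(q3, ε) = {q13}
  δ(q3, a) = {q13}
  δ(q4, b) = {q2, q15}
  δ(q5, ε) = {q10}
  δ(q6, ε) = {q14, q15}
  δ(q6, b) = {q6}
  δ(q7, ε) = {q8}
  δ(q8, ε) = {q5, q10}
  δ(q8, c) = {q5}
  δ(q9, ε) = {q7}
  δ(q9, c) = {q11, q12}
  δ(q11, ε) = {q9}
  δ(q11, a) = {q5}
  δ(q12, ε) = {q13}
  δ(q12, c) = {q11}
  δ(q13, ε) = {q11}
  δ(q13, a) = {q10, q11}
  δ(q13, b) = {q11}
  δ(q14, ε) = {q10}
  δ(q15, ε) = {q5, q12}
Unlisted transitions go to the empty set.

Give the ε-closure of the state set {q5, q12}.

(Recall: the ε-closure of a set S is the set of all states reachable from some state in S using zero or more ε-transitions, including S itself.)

Start with {q5, q12}.
From q5 via ε: add q10.
From q12 via ε: add q13.
From q13 via ε: add q11.
From q11 via ε: add q9.
From q9 via ε: add q7.
From q7 via ε: add q8.
No new states can be added; the closed set is {q5, q7, q8, q9, q10, q11, q12, q13}.

{q5, q7, q8, q9, q10, q11, q12, q13}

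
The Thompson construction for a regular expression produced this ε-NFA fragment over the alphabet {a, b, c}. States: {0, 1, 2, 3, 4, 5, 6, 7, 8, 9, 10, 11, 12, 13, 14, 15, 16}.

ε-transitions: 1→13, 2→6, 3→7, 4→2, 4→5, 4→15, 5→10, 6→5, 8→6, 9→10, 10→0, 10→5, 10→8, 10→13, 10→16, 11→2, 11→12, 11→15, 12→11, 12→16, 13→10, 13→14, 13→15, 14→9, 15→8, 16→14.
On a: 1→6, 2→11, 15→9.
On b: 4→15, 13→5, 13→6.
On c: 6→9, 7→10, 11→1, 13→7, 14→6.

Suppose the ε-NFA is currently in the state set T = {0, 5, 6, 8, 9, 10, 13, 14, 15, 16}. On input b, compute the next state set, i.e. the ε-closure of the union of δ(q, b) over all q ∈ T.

{0, 5, 6, 8, 9, 10, 13, 14, 15, 16}

13 on b → {5, 6}.
No b-transition from 0, 5, 6, 8, 9, 10, 14, 15, 16.
Union after reading b: {5, 6}.
Now take the ε-closure:
From 5 via ε: add 10.
From 10 via ε: add 0, 8, 13, 16.
From 13 via ε: add 14, 15.
From 14 via ε: add 9.
No new states can be added; the closed set is {0, 5, 6, 8, 9, 10, 13, 14, 15, 16}.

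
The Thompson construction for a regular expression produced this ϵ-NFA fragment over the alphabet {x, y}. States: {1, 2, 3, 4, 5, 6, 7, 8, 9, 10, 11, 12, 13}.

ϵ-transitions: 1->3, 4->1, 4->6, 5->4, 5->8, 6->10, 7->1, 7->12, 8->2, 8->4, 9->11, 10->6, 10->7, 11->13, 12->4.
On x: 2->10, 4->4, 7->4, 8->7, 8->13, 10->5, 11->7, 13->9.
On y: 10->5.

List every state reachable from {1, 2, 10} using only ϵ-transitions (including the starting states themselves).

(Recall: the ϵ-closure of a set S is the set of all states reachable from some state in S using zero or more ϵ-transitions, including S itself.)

Start with {1, 2, 10}.
From 1 via ϵ: add 3.
From 10 via ϵ: add 6, 7.
From 7 via ϵ: add 12.
From 12 via ϵ: add 4.
No new states can be added; the closed set is {1, 2, 3, 4, 6, 7, 10, 12}.

{1, 2, 3, 4, 6, 7, 10, 12}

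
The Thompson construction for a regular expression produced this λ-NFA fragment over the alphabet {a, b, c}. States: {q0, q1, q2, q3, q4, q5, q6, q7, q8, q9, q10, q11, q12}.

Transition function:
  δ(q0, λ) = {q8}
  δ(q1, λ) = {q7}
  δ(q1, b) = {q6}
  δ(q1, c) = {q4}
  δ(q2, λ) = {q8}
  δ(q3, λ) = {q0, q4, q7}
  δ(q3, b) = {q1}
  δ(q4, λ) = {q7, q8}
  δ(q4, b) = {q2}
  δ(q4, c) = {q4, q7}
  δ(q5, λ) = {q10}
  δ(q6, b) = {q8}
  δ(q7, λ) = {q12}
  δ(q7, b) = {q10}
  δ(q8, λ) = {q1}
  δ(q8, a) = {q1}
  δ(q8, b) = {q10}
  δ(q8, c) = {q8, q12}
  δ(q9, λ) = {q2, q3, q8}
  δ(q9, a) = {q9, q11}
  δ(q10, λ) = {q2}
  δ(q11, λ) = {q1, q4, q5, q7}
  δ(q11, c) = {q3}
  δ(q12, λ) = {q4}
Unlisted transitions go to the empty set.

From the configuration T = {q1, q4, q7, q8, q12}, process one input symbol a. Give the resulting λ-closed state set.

{q1, q4, q7, q8, q12}

q8 on a → {q1}.
No a-transition from q1, q4, q7, q12.
Union after reading a: {q1}.
Now take the λ-closure:
From q1 via λ: add q7.
From q7 via λ: add q12.
From q12 via λ: add q4.
From q4 via λ: add q8.
No new states can be added; the closed set is {q1, q4, q7, q8, q12}.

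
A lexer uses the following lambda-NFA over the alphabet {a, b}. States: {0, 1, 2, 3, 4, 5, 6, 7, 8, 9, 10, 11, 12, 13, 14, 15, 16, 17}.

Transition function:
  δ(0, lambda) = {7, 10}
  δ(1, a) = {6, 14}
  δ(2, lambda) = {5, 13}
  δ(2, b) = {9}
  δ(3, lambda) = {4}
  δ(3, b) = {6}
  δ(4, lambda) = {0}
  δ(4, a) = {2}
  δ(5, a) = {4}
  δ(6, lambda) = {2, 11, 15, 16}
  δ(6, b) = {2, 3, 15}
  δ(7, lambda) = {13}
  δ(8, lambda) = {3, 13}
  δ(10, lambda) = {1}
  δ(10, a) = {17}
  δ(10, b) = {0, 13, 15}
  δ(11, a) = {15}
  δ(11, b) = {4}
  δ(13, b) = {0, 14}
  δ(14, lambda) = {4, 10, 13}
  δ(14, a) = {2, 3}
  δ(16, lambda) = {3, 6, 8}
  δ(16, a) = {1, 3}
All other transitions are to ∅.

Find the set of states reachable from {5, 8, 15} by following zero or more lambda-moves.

{0, 1, 3, 4, 5, 7, 8, 10, 13, 15}

Start with {5, 8, 15}.
From 8 via lambda: add 3, 13.
From 3 via lambda: add 4.
From 4 via lambda: add 0.
From 0 via lambda: add 7, 10.
From 10 via lambda: add 1.
No new states can be added; the closed set is {0, 1, 3, 4, 5, 7, 8, 10, 13, 15}.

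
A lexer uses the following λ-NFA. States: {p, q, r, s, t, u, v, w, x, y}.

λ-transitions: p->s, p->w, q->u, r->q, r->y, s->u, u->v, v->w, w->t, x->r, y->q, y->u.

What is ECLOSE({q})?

Start with {q}.
From q via λ: add u.
From u via λ: add v.
From v via λ: add w.
From w via λ: add t.
No new states can be added; the closed set is {q, t, u, v, w}.

{q, t, u, v, w}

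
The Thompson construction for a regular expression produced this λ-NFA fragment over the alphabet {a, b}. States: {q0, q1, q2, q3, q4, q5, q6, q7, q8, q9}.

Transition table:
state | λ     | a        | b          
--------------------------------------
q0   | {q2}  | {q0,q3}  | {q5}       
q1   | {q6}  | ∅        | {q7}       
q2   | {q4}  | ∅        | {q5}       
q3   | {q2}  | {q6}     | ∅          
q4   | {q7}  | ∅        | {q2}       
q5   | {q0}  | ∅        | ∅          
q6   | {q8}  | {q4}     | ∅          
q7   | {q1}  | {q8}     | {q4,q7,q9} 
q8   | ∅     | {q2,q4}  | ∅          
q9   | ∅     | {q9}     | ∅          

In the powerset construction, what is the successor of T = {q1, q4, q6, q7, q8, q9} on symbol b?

{q1, q2, q4, q6, q7, q8, q9}

q1 on b → {q7}.
q4 on b → {q2}.
q7 on b → {q4, q7, q9}.
No b-transition from q6, q8, q9.
Union after reading b: {q2, q4, q7, q9}.
Now take the λ-closure:
From q7 via λ: add q1.
From q1 via λ: add q6.
From q6 via λ: add q8.
No new states can be added; the closed set is {q1, q2, q4, q6, q7, q8, q9}.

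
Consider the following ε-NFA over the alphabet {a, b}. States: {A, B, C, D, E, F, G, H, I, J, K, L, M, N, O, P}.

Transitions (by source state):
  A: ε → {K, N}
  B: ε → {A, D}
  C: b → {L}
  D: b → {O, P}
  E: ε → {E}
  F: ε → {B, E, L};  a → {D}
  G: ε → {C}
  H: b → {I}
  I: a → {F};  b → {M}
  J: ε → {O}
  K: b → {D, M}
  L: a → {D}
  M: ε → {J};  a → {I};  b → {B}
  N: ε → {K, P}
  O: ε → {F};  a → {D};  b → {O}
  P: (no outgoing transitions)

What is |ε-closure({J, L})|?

11

Start with {J, L}.
From J via ε: add O.
From O via ε: add F.
From F via ε: add B, E.
From B via ε: add A, D.
From A via ε: add K, N.
From N via ε: add P.
ε-closure = {A, B, D, E, F, J, K, L, N, O, P}, which has 11 states.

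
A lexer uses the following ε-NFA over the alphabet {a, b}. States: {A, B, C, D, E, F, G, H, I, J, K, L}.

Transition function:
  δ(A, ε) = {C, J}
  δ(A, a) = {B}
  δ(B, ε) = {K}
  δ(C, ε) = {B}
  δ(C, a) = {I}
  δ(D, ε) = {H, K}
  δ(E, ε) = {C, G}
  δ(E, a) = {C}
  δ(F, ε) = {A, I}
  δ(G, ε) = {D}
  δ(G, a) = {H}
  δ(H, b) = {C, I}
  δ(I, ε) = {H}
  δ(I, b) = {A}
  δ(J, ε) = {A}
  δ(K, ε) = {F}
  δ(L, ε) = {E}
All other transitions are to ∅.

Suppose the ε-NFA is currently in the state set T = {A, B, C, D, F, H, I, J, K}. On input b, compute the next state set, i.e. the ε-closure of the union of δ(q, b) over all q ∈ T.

{A, B, C, F, H, I, J, K}

H on b → {C, I}.
I on b → {A}.
No b-transition from A, B, C, D, F, J, K.
Union after reading b: {A, C, I}.
Now take the ε-closure:
From A via ε: add J.
From C via ε: add B.
From I via ε: add H.
From B via ε: add K.
From K via ε: add F.
No new states can be added; the closed set is {A, B, C, F, H, I, J, K}.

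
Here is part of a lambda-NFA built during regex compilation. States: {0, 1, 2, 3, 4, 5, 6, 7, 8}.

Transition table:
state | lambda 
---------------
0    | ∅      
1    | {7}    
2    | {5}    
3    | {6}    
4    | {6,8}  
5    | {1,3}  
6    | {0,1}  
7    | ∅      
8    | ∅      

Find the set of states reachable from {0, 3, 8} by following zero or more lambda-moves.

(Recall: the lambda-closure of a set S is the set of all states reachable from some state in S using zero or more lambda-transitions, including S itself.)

Start with {0, 3, 8}.
From 3 via lambda: add 6.
From 6 via lambda: add 1.
From 1 via lambda: add 7.
No new states can be added; the closed set is {0, 1, 3, 6, 7, 8}.

{0, 1, 3, 6, 7, 8}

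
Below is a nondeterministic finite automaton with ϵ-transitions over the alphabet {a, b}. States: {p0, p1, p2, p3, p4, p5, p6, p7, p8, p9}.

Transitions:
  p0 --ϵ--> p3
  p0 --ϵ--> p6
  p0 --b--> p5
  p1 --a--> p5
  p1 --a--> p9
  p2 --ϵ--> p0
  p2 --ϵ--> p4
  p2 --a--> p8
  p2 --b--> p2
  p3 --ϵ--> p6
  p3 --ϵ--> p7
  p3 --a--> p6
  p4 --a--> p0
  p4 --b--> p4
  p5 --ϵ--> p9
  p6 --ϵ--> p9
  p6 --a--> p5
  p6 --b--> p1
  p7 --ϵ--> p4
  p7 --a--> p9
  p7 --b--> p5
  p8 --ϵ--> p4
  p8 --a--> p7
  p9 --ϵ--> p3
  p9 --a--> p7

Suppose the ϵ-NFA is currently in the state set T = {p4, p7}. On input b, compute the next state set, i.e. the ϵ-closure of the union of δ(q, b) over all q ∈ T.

{p3, p4, p5, p6, p7, p9}

p4 on b → {p4}.
p7 on b → {p5}.
Union after reading b: {p4, p5}.
Now take the ϵ-closure:
From p5 via ϵ: add p9.
From p9 via ϵ: add p3.
From p3 via ϵ: add p6, p7.
No new states can be added; the closed set is {p3, p4, p5, p6, p7, p9}.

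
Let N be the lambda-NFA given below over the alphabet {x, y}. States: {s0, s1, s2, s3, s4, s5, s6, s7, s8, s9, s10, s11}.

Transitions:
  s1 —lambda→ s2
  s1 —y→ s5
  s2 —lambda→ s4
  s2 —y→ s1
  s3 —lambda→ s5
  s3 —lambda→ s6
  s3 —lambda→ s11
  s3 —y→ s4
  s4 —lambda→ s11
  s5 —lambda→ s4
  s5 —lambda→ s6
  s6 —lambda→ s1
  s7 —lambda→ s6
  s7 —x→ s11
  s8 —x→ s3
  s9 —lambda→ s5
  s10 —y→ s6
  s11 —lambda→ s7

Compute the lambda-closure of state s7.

{s1, s2, s4, s6, s7, s11}

Start with {s7}.
From s7 via lambda: add s6.
From s6 via lambda: add s1.
From s1 via lambda: add s2.
From s2 via lambda: add s4.
From s4 via lambda: add s11.
No new states can be added; the closed set is {s1, s2, s4, s6, s7, s11}.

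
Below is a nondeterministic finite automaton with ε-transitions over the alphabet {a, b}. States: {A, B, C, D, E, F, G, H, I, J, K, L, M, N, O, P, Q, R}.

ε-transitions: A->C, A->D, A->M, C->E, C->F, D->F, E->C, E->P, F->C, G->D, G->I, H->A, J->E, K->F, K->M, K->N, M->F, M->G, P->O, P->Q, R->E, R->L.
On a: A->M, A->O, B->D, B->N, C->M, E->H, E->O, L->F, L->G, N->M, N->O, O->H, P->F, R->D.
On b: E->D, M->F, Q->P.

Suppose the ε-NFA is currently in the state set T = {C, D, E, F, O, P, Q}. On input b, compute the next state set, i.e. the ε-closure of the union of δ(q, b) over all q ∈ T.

E on b → {D}.
Q on b → {P}.
No b-transition from C, D, F, O, P.
Union after reading b: {D, P}.
Now take the ε-closure:
From D via ε: add F.
From P via ε: add O, Q.
From F via ε: add C.
From C via ε: add E.
No new states can be added; the closed set is {C, D, E, F, O, P, Q}.

{C, D, E, F, O, P, Q}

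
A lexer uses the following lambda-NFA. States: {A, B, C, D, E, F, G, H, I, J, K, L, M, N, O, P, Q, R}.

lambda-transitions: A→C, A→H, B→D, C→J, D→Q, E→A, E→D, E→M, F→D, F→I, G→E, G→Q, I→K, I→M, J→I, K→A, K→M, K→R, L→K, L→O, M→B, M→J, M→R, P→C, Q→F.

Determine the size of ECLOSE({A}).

12

Start with {A}.
From A via lambda: add C, H.
From C via lambda: add J.
From J via lambda: add I.
From I via lambda: add K, M.
From K via lambda: add R.
From M via lambda: add B.
From B via lambda: add D.
From D via lambda: add Q.
From Q via lambda: add F.
lambda-closure = {A, B, C, D, F, H, I, J, K, M, Q, R}, which has 12 states.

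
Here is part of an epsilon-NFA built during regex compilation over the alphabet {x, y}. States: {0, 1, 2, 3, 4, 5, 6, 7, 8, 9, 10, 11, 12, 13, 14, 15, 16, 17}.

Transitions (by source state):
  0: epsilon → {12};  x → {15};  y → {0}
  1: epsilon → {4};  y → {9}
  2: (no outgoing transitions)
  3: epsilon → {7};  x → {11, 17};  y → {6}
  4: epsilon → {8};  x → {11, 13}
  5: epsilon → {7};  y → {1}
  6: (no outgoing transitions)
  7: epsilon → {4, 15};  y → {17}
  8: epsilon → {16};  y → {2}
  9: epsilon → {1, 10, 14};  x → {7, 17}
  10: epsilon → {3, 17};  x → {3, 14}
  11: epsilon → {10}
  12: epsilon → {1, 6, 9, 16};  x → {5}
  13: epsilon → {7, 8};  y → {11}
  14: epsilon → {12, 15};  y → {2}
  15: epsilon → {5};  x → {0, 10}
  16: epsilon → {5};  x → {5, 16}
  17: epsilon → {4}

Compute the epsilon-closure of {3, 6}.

Start with {3, 6}.
From 3 via epsilon: add 7.
From 7 via epsilon: add 4, 15.
From 4 via epsilon: add 8.
From 15 via epsilon: add 5.
From 8 via epsilon: add 16.
No new states can be added; the closed set is {3, 4, 5, 6, 7, 8, 15, 16}.

{3, 4, 5, 6, 7, 8, 15, 16}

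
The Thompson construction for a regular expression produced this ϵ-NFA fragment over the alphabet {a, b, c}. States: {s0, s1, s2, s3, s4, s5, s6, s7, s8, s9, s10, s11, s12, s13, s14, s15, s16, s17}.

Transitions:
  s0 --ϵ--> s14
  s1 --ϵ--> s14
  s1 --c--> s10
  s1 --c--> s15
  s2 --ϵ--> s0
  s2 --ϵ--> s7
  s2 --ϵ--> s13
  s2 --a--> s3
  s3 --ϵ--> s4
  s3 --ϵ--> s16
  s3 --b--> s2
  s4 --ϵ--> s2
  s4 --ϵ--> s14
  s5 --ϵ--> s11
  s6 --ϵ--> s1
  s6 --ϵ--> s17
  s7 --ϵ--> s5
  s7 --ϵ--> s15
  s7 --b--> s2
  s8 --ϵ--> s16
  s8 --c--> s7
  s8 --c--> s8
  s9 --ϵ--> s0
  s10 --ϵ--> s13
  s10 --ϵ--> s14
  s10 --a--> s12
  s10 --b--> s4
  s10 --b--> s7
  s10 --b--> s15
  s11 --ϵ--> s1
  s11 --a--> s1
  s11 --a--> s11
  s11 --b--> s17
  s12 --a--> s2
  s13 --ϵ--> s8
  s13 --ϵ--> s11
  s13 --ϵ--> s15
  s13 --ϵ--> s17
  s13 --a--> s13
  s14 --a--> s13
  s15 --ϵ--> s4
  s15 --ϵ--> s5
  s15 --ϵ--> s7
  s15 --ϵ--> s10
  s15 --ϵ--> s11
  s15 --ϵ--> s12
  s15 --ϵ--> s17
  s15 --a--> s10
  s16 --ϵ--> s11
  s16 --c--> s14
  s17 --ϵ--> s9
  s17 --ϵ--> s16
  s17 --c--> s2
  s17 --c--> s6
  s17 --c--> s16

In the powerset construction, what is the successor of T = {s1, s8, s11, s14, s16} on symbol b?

s11 on b → {s17}.
No b-transition from s1, s8, s14, s16.
Union after reading b: {s17}.
Now take the ϵ-closure:
From s17 via ϵ: add s9, s16.
From s9 via ϵ: add s0.
From s16 via ϵ: add s11.
From s0 via ϵ: add s14.
From s11 via ϵ: add s1.
No new states can be added; the closed set is {s0, s1, s9, s11, s14, s16, s17}.

{s0, s1, s9, s11, s14, s16, s17}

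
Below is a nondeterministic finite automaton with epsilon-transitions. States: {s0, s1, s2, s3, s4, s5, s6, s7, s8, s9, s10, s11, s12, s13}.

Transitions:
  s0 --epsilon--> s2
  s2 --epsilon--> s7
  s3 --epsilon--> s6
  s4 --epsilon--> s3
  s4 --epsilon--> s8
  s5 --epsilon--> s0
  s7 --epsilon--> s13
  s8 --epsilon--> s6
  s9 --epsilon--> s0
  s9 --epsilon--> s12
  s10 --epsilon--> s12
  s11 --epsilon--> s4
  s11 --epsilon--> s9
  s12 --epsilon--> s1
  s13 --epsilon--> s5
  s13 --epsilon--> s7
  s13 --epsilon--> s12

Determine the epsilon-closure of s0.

{s0, s1, s2, s5, s7, s12, s13}

Start with {s0}.
From s0 via epsilon: add s2.
From s2 via epsilon: add s7.
From s7 via epsilon: add s13.
From s13 via epsilon: add s5, s12.
From s12 via epsilon: add s1.
No new states can be added; the closed set is {s0, s1, s2, s5, s7, s12, s13}.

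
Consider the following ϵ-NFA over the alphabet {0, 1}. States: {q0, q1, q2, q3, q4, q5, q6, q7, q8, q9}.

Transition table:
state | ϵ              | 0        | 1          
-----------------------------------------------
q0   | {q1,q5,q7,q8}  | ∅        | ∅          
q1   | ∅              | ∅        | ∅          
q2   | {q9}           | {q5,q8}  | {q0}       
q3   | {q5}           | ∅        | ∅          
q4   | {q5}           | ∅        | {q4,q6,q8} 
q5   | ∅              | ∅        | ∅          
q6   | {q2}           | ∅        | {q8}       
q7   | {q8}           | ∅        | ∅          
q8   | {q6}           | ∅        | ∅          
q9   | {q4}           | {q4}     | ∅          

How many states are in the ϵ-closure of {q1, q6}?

Start with {q1, q6}.
From q6 via ϵ: add q2.
From q2 via ϵ: add q9.
From q9 via ϵ: add q4.
From q4 via ϵ: add q5.
ϵ-closure = {q1, q2, q4, q5, q6, q9}, which has 6 states.

6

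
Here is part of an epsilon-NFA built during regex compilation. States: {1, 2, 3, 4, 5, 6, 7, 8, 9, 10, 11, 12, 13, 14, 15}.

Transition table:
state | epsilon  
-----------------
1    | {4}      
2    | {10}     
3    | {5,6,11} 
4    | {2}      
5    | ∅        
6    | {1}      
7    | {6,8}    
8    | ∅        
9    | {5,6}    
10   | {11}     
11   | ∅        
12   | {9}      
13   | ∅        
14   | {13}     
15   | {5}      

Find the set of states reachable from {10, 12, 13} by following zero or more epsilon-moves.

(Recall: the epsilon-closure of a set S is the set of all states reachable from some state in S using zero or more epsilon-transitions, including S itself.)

{1, 2, 4, 5, 6, 9, 10, 11, 12, 13}

Start with {10, 12, 13}.
From 10 via epsilon: add 11.
From 12 via epsilon: add 9.
From 9 via epsilon: add 5, 6.
From 6 via epsilon: add 1.
From 1 via epsilon: add 4.
From 4 via epsilon: add 2.
No new states can be added; the closed set is {1, 2, 4, 5, 6, 9, 10, 11, 12, 13}.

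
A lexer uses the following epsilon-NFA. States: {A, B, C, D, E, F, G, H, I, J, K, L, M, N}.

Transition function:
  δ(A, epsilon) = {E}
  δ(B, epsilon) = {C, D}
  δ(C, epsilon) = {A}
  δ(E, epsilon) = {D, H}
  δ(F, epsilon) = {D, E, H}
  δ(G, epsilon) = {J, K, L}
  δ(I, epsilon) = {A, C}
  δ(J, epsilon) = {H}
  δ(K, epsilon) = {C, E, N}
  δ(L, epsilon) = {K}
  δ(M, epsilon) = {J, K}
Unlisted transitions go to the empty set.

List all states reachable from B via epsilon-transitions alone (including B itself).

{A, B, C, D, E, H}

Start with {B}.
From B via epsilon: add C, D.
From C via epsilon: add A.
From A via epsilon: add E.
From E via epsilon: add H.
No new states can be added; the closed set is {A, B, C, D, E, H}.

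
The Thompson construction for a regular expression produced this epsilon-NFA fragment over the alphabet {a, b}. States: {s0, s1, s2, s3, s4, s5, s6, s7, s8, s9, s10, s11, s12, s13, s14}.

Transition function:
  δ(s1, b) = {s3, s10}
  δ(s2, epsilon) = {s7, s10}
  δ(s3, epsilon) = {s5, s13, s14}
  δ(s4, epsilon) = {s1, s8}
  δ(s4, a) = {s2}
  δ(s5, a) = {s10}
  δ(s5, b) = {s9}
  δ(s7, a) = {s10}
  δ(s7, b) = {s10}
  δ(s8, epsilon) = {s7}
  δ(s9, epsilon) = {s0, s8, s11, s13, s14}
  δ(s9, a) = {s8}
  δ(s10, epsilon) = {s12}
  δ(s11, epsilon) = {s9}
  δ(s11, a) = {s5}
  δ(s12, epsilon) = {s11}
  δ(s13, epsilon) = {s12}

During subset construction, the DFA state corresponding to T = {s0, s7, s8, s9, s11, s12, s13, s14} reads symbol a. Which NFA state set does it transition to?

{s0, s5, s7, s8, s9, s10, s11, s12, s13, s14}

s7 on a → {s10}.
s9 on a → {s8}.
s11 on a → {s5}.
No a-transition from s0, s8, s12, s13, s14.
Union after reading a: {s5, s8, s10}.
Now take the epsilon-closure:
From s8 via epsilon: add s7.
From s10 via epsilon: add s12.
From s12 via epsilon: add s11.
From s11 via epsilon: add s9.
From s9 via epsilon: add s0, s13, s14.
No new states can be added; the closed set is {s0, s5, s7, s8, s9, s10, s11, s12, s13, s14}.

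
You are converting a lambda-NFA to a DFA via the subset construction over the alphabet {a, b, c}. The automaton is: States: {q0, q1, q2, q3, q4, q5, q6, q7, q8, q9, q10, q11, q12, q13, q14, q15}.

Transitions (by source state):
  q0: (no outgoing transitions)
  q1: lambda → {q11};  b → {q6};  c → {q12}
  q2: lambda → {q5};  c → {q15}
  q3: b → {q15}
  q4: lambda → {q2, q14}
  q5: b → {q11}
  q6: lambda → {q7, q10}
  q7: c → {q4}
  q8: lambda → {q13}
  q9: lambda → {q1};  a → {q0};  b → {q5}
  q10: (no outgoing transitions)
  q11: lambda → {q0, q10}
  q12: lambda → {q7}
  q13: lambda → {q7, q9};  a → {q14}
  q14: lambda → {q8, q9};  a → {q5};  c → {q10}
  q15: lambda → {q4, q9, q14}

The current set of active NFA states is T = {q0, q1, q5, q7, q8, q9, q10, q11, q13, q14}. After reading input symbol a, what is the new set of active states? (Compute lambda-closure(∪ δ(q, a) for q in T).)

{q0, q1, q5, q7, q8, q9, q10, q11, q13, q14}

q9 on a → {q0}.
q13 on a → {q14}.
q14 on a → {q5}.
No a-transition from q0, q1, q5, q7, q8, q10, q11.
Union after reading a: {q0, q5, q14}.
Now take the lambda-closure:
From q14 via lambda: add q8, q9.
From q8 via lambda: add q13.
From q9 via lambda: add q1.
From q1 via lambda: add q11.
From q13 via lambda: add q7.
From q11 via lambda: add q10.
No new states can be added; the closed set is {q0, q1, q5, q7, q8, q9, q10, q11, q13, q14}.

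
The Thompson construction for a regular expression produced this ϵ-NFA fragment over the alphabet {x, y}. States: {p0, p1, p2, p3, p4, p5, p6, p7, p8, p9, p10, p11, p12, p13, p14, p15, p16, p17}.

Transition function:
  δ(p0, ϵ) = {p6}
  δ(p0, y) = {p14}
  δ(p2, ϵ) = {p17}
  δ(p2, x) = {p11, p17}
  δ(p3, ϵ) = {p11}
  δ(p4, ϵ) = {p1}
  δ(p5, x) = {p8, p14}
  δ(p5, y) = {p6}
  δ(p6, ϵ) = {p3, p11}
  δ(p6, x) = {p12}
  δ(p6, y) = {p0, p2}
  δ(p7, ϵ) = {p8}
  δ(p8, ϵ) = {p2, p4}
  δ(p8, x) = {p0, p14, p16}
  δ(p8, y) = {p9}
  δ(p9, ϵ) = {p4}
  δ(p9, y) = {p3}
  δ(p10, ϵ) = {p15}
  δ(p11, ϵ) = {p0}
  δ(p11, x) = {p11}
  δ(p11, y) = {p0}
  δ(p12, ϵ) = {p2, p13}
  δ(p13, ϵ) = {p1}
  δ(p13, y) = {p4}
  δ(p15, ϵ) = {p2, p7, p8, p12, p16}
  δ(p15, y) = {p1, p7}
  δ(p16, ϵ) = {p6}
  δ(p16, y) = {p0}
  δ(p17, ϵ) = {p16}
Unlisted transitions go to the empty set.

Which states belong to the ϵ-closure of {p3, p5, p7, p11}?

{p0, p1, p2, p3, p4, p5, p6, p7, p8, p11, p16, p17}

Start with {p3, p5, p7, p11}.
From p7 via ϵ: add p8.
From p11 via ϵ: add p0.
From p0 via ϵ: add p6.
From p8 via ϵ: add p2, p4.
From p2 via ϵ: add p17.
From p4 via ϵ: add p1.
From p17 via ϵ: add p16.
No new states can be added; the closed set is {p0, p1, p2, p3, p4, p5, p6, p7, p8, p11, p16, p17}.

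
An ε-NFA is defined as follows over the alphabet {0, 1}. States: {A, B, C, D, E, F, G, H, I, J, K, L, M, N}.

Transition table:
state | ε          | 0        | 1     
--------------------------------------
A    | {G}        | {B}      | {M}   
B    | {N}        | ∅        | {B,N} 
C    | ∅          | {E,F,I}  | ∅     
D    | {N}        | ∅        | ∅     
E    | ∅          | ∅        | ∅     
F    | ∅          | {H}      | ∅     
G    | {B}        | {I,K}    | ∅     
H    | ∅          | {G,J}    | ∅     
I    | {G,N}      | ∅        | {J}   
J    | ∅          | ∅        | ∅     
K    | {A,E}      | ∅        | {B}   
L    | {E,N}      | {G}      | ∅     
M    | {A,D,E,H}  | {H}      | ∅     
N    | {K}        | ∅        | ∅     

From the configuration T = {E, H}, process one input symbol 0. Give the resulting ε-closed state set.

H on 0 → {G, J}.
No 0-transition from E.
Union after reading 0: {G, J}.
Now take the ε-closure:
From G via ε: add B.
From B via ε: add N.
From N via ε: add K.
From K via ε: add A, E.
No new states can be added; the closed set is {A, B, E, G, J, K, N}.

{A, B, E, G, J, K, N}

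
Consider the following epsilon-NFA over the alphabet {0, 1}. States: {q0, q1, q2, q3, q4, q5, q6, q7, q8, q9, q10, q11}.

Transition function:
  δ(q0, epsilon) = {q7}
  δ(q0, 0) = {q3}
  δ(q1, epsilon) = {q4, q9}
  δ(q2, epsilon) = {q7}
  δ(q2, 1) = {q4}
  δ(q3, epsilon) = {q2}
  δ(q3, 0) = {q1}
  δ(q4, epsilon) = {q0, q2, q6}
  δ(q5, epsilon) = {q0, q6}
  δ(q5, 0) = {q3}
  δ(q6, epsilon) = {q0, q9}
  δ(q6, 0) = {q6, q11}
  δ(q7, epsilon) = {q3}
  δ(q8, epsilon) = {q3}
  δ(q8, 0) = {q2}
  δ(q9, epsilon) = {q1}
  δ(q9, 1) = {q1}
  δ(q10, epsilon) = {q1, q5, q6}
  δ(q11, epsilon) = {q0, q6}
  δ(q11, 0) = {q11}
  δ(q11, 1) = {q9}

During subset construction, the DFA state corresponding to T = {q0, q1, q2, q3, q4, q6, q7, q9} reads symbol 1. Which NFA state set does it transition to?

{q0, q1, q2, q3, q4, q6, q7, q9}

q2 on 1 → {q4}.
q9 on 1 → {q1}.
No 1-transition from q0, q1, q3, q4, q6, q7.
Union after reading 1: {q1, q4}.
Now take the epsilon-closure:
From q1 via epsilon: add q9.
From q4 via epsilon: add q0, q2, q6.
From q0 via epsilon: add q7.
From q7 via epsilon: add q3.
No new states can be added; the closed set is {q0, q1, q2, q3, q4, q6, q7, q9}.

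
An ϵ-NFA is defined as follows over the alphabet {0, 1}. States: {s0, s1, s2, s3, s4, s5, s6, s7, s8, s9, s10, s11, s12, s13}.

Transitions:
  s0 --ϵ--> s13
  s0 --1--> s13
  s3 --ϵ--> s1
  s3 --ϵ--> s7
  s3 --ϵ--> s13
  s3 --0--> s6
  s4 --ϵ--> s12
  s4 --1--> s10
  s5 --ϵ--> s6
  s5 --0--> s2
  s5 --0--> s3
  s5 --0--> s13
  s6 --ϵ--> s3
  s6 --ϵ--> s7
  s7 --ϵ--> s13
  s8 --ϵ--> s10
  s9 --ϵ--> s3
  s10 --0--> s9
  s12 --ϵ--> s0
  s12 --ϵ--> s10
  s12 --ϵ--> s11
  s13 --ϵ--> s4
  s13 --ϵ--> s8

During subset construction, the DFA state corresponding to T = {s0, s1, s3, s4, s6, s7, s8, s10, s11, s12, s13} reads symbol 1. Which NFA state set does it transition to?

{s0, s4, s8, s10, s11, s12, s13}

s0 on 1 → {s13}.
s4 on 1 → {s10}.
No 1-transition from s1, s3, s6, s7, s8, s10, s11, s12, s13.
Union after reading 1: {s10, s13}.
Now take the ϵ-closure:
From s13 via ϵ: add s4, s8.
From s4 via ϵ: add s12.
From s12 via ϵ: add s0, s11.
No new states can be added; the closed set is {s0, s4, s8, s10, s11, s12, s13}.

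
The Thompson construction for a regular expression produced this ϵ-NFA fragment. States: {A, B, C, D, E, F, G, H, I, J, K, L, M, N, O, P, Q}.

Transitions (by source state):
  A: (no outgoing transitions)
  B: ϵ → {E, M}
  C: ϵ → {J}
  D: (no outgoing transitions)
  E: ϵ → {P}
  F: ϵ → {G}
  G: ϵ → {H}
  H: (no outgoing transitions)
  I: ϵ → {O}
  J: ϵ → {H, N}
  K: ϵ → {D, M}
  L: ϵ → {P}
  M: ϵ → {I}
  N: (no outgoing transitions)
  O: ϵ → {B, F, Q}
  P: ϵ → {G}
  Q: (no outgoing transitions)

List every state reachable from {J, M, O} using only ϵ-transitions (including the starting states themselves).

Start with {J, M, O}.
From J via ϵ: add H, N.
From M via ϵ: add I.
From O via ϵ: add B, F, Q.
From B via ϵ: add E.
From F via ϵ: add G.
From E via ϵ: add P.
No new states can be added; the closed set is {B, E, F, G, H, I, J, M, N, O, P, Q}.

{B, E, F, G, H, I, J, M, N, O, P, Q}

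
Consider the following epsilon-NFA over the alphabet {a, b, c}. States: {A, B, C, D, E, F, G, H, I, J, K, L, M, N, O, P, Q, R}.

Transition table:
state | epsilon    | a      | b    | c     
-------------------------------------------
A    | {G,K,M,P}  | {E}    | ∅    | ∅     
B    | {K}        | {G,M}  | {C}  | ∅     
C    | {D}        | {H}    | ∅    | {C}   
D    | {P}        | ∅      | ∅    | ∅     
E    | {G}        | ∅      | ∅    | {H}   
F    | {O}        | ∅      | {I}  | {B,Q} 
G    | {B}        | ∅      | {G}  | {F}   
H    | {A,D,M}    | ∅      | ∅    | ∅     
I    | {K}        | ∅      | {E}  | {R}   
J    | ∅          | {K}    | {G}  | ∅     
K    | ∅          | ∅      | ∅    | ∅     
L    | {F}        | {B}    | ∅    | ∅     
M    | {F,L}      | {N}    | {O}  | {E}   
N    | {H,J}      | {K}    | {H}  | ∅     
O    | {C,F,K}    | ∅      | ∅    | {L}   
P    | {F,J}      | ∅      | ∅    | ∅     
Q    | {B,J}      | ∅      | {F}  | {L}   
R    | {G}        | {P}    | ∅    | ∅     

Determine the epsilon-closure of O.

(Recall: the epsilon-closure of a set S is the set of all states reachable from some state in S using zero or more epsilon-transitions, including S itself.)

{C, D, F, J, K, O, P}

Start with {O}.
From O via epsilon: add C, F, K.
From C via epsilon: add D.
From D via epsilon: add P.
From P via epsilon: add J.
No new states can be added; the closed set is {C, D, F, J, K, O, P}.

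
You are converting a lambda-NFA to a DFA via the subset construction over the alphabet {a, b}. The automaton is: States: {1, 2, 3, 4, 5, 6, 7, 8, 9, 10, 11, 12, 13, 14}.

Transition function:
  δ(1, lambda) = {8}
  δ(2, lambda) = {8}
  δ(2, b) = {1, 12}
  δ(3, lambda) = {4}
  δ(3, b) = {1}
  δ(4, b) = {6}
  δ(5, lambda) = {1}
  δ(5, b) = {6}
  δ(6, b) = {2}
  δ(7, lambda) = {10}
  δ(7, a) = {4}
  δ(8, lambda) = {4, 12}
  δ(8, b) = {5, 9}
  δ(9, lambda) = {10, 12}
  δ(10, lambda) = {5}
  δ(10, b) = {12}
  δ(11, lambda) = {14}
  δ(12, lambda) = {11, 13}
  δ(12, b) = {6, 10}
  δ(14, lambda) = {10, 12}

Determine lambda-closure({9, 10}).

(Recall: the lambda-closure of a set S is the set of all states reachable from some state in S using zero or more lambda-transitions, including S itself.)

Start with {9, 10}.
From 9 via lambda: add 12.
From 10 via lambda: add 5.
From 5 via lambda: add 1.
From 12 via lambda: add 11, 13.
From 1 via lambda: add 8.
From 11 via lambda: add 14.
From 8 via lambda: add 4.
No new states can be added; the closed set is {1, 4, 5, 8, 9, 10, 11, 12, 13, 14}.

{1, 4, 5, 8, 9, 10, 11, 12, 13, 14}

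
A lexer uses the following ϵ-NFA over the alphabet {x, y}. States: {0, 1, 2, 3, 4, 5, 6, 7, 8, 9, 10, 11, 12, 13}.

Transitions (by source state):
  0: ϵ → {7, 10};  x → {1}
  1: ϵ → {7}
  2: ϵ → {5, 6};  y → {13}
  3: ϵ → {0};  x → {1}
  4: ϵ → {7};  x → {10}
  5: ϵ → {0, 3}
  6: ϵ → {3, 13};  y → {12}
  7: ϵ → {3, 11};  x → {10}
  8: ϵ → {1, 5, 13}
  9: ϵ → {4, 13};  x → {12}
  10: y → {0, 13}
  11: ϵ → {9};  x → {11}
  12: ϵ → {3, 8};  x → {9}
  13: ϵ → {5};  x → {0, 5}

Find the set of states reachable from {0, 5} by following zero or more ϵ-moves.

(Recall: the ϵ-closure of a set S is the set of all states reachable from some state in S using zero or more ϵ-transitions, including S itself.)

{0, 3, 4, 5, 7, 9, 10, 11, 13}

Start with {0, 5}.
From 0 via ϵ: add 7, 10.
From 5 via ϵ: add 3.
From 7 via ϵ: add 11.
From 11 via ϵ: add 9.
From 9 via ϵ: add 4, 13.
No new states can be added; the closed set is {0, 3, 4, 5, 7, 9, 10, 11, 13}.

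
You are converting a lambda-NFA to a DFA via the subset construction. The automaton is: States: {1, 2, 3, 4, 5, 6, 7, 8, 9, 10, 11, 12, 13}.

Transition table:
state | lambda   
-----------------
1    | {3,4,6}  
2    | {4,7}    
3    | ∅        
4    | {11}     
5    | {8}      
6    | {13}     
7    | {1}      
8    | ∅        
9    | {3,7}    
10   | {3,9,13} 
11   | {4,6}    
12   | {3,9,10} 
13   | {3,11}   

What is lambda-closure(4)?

Start with {4}.
From 4 via lambda: add 11.
From 11 via lambda: add 6.
From 6 via lambda: add 13.
From 13 via lambda: add 3.
No new states can be added; the closed set is {3, 4, 6, 11, 13}.

{3, 4, 6, 11, 13}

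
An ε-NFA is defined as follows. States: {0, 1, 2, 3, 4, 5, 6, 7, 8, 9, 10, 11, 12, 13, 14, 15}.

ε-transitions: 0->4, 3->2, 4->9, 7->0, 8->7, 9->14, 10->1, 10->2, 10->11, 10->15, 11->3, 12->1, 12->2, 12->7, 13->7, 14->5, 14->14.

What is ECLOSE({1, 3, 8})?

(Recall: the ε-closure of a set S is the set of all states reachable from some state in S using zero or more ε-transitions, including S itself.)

{0, 1, 2, 3, 4, 5, 7, 8, 9, 14}

Start with {1, 3, 8}.
From 3 via ε: add 2.
From 8 via ε: add 7.
From 7 via ε: add 0.
From 0 via ε: add 4.
From 4 via ε: add 9.
From 9 via ε: add 14.
From 14 via ε: add 5.
No new states can be added; the closed set is {0, 1, 2, 3, 4, 5, 7, 8, 9, 14}.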